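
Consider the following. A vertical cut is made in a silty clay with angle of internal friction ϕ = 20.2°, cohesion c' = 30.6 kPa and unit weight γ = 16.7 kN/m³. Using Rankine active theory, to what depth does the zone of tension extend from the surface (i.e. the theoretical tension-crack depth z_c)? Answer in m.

K_a = tan²(45° − 20.2°/2) = 0.4867; √K_a = 0.6976.
The active pressure is zero where K_a γ z = 2c√K_a, so z_c = 2c/(γ√K_a) = 2×30.6/(16.7×0.6976) = 5.253 m.

5.25 m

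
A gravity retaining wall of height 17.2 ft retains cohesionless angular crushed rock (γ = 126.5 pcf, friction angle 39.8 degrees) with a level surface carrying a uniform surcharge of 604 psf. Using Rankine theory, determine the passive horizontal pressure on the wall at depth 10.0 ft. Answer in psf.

K_p = (1 + sin φ)/(1 − sin φ) = 4.557.
σ_v = γz + q = 126.5 × 10.0 + 604 = 1869 psf.
σ_h = K_p σ_v = 4.557 × 1869 = 8517 psf.

8520 psf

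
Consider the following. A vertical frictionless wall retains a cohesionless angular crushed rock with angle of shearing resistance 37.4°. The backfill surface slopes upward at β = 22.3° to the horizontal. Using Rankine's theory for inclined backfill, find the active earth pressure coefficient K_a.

0.298

K_a = cos β · (cos β − √(cos²β − cos²φ)) / (cos β + √(cos²β − cos²φ)).
cos β = 0.9252, cos φ = 0.7944, √(cos²β − cos²φ) = 0.4743.
K_a = 0.9252 × (0.9252 − 0.4743)/(0.9252 + 0.4743) = 0.2981.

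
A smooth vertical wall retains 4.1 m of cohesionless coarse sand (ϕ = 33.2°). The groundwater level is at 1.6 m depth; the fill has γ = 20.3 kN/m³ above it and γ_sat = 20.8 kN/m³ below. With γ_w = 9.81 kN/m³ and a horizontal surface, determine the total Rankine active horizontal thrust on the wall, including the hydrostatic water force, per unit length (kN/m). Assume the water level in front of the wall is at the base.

72.0 kN/m

K_a = tan²(45° − φ/2) = 0.2924.
γ' = 20.8 − 9.81 = 10.99 kN/m³. Depth below WT = 2.5 m.
σ'_h at WT = K_a γ d_w = 9.496 kPa; at base = 9.496 + K_a γ' × 2.5 = 17.53 kPa.
P₁ (0–1.6 m) = ½×9.496×1.6 = 7.597. P₂ (1.6–4.1 m) = ½(9.496+17.53)×2.5 = 33.78.
P_w = ½ γ_w h₂² = 0.5×9.81×2.5² = 30.66. Total = 7.597+33.78+30.66 = 72.03 kN/m.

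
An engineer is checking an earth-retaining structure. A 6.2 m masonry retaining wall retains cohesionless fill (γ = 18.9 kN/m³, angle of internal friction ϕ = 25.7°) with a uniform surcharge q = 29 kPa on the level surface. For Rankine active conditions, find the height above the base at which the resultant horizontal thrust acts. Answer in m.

2.41 m

K_a = 0.3950.
Triangular part P₁ = ½K_aγH² = 143.5 at H/3 = 2.067 m; rectangular part P₂ = K_a q H = 71.03 at H/2 = 3.100 m.
ȳ = (P₁·2.067 + P₂·3.100)/(P₁+P₂) = 2.409 m.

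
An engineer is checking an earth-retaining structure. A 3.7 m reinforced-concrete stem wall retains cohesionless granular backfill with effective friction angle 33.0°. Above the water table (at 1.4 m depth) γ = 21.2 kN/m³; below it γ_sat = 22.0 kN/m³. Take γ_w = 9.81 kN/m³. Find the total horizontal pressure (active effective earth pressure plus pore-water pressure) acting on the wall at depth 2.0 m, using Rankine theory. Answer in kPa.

16.8 kPa

K_a = (1 − sin φ)/(1 + sin φ) = 0.2948.
γ' = 22.0 − 9.81 = 12.19 kN/m³.
Effective vertical stress at 2.0 m: σ'_v = 21.2×1.4 + 12.19×0.600 = 36.99 kPa.
σ'_h = K_a σ'_v = 0.2948 × 36.99 = 10.91 kPa; u = γ_w × 0.600 = 5.886 kPa.
Total σ_h = 10.91 + 5.886 = 16.79 kPa.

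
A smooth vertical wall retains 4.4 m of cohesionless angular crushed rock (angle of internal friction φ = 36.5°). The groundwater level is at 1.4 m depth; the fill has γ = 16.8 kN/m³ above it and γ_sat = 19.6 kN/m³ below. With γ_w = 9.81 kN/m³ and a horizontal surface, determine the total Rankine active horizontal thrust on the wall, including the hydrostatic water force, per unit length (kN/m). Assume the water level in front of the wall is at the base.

77.4 kN/m

K_a = tan²(45° − φ/2) = 0.2541.
γ' = 19.6 − 9.81 = 9.790 kN/m³. Depth below WT = 3.0 m.
σ'_h at WT = K_a γ d_w = 5.975 kPa; at base = 5.975 + K_a γ' × 3.0 = 13.44 kPa.
P₁ (0–1.4 m) = ½×5.975×1.4 = 4.183. P₂ (1.4–4.4 m) = ½(5.975+13.44)×3.0 = 29.12.
P_w = ½ γ_w h₂² = 0.5×9.81×3.0² = 44.14. Total = 4.183+29.12+44.14 = 77.45 kN/m.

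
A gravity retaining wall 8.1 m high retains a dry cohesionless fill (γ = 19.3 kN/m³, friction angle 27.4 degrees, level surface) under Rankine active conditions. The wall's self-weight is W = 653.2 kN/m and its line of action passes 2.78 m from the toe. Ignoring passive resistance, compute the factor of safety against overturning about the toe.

K_a = tan²(45° − 27.4°/2) = 0.3697.
P_a = ½K_aγH² = 0.5×0.3697×19.3×8.1² = 234.1 kN/m, acting at H/3 = 2.700 m above the base.
Overturning moment M_o = P_a × H/3 = 234.1 × 2.700 = 631.9.
Resisting moment M_r = W × 2.78 = 653.2 × 2.78 = 1816.
FS_overturning = M_r/M_o = 1816/631.9 = 2.873.

2.87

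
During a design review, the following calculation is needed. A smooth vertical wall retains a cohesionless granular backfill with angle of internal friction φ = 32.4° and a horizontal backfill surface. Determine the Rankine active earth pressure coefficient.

K_a = tan²(45° − φ/2) = tan²(28.80°) = 0.3022.

0.302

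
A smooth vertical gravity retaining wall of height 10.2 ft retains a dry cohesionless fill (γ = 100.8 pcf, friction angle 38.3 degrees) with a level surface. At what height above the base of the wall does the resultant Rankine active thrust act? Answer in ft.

3.40 ft

K_a = 0.2347.
The pressure distribution is triangular, so the resultant acts at H/3 above the base = 10.2/3 = 3.400 ft.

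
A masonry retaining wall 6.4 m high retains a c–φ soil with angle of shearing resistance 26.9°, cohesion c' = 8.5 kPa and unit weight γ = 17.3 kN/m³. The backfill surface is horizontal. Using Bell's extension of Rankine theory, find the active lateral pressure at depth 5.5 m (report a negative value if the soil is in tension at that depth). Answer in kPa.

25.4 kPa

K_a = (1 − sin φ)/(1 + sin φ) = 0.3770.
σ_a = K_a γ z − 2c√K_a = 0.3770×17.3×5.5 − 2×8.5×0.6140 = 25.43 kPa.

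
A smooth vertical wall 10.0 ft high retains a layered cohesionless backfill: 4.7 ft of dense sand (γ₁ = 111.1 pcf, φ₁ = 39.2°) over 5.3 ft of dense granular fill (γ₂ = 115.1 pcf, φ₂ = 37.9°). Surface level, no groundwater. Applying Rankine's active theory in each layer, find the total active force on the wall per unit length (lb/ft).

K_a1 = tan²(45°−39.2°/2) = 0.2255; K_a2 = tan²(45°−37.9°/2) = 0.2389.
Layer 1: σ at base = K_a1 γ₁ h₁ = 117.7 psf; P₁ = ½×117.7×4.7 = 276.7.
Layer 2: σ_v at top = γ₁h₁ = 522.2; σ_h top = K_a2×522.2 = 124.8; σ_h base = K_a2×(522.2+115.1×5.3) = 270.5.
P₂ = ½(124.8+270.5)×5.3 = 1048. Total P_a = 276.7+1048 = 1324 lb/ft.

1320 lb/ft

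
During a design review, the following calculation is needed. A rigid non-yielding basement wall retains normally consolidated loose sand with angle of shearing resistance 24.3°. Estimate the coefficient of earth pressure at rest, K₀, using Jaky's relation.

K₀ = 1 − sin φ' = 1 − sin 24.3° = 0.5885.

0.588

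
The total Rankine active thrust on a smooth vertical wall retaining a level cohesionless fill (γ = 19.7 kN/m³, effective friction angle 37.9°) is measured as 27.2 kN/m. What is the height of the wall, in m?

3.40 m

K_a = 0.2389. P_a = ½ K_a γ H² ⇒ H = √(2P_a/(K_a γ)).
H = √(2×27.2/(0.2389×19.7)) = 3.400 m.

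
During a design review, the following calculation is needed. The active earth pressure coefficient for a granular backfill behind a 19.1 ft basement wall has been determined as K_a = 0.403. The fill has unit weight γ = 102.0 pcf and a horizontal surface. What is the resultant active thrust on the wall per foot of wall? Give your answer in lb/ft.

7500 lb/ft

P = ½ K_a γ H² = 0.5 × 0.403 × 102.0 × 19.1² = 7498 lb/ft.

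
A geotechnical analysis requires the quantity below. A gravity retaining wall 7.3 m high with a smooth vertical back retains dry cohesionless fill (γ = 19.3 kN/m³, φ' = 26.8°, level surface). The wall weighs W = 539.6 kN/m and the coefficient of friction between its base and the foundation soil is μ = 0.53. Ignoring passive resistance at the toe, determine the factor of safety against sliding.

K_a = tan²(45° − 26.8°/2) = 0.3785.
P_a = ½K_aγH² = 0.5×0.3785×19.3×7.3² = 194.6 kN/m, acting at H/3 = 2.433 m above the base.
FS_sliding = μW / P_a = 0.53×539.6 / 194.6 = 1.469.

1.47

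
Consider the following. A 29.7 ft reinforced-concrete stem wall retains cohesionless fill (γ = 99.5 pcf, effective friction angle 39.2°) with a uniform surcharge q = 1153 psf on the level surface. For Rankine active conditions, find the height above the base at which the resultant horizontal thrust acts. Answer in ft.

12.1 ft

K_a = 0.2255.
Triangular part P₁ = ½K_aγH² = 9894 at H/3 = 9.900 ft; rectangular part P₂ = K_a q H = 7721 at H/2 = 14.85 ft.
ȳ = (P₁·9.900 + P₂·14.85)/(P₁+P₂) = 12.07 ft.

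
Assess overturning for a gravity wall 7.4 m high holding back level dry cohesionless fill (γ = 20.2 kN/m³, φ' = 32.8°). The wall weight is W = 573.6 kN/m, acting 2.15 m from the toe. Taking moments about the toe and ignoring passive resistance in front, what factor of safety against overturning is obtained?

3.04

K_a = tan²(45° − 32.8°/2) = 0.2973.
P_a = ½K_aγH² = 0.5×0.2973×20.2×7.4² = 164.4 kN/m, acting at H/3 = 2.467 m above the base.
Overturning moment M_o = P_a × H/3 = 164.4 × 2.467 = 405.5.
Resisting moment M_r = W × 2.15 = 573.6 × 2.15 = 1233.
FS_overturning = M_r/M_o = 1233/405.5 = 3.041.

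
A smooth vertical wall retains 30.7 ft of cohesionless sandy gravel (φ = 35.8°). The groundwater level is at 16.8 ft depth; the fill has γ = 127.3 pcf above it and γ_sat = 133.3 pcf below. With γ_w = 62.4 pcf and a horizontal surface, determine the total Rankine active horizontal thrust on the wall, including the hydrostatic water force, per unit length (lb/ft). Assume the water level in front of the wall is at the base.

20300 lb/ft

K_a = tan²(45° − φ/2) = 0.2619.
γ' = 133.3 − 62.4 = 70.90 pcf. Depth below WT = 13.9 ft.
σ'_h at WT = K_a γ d_w = 560.0 psf; at base = 560.0 + K_a γ' × 13.9 = 818.1 psf.
P₁ (0–16.8 ft) = ½×560.0×16.8 = 4704. P₂ (16.8–30.7 ft) = ½(560.0+818.1)×13.9 = 9578.
P_w = ½ γ_w h₂² = 0.5×62.4×13.9² = 6028. Total = 4704+9578+6028 = 20310 lb/ft.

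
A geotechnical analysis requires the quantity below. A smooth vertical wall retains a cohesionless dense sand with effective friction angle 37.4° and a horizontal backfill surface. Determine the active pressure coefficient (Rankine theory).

0.244

K_a = (1 − sin φ)/(1 + sin φ) = (1 − sin 37.4°)/(1 + sin 37.4°) = 0.2443.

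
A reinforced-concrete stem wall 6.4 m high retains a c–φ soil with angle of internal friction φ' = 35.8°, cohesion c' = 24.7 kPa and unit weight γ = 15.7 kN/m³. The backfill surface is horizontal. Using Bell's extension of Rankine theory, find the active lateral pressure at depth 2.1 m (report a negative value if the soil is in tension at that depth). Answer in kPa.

-16.6 kPa

K_a = (1 − sin φ)/(1 + sin φ) = 0.2619.
σ_a = K_a γ z − 2c√K_a = 0.2619×15.7×2.1 − 2×24.7×0.5117 = -16.65 kPa.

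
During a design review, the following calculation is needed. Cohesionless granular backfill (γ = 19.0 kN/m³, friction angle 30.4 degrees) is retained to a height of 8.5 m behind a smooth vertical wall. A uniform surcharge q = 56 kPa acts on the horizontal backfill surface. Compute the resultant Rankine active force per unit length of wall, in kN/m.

K_a = tan²(45° − φ/2) = 0.3280.
Soil triangle: ½ K_a γ H² = 0.5×0.3280×19.0×8.5² = 225.1 kN/m.
Surcharge rectangle: K_a q H = 0.3280×56×8.5 = 156.1 kN/m.
Total = 225.1 + 156.1 = 381.2 kN/m.

381 kN/m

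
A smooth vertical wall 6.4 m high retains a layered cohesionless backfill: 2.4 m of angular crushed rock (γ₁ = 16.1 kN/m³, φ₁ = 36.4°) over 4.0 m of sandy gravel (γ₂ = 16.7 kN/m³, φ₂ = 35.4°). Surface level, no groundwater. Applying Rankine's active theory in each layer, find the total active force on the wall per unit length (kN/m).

88.6 kN/m

K_a1 = tan²(45°−36.4°/2) = 0.2552; K_a2 = tan²(45°−35.4°/2) = 0.2664.
Layer 1: σ at base = K_a1 γ₁ h₁ = 9.859 kPa; P₁ = ½×9.859×2.4 = 11.83.
Layer 2: σ_v at top = γ₁h₁ = 38.64; σ_h top = K_a2×38.64 = 10.29; σ_h base = K_a2×(38.64+16.7×4.0) = 28.09.
P₂ = ½(10.29+28.09)×4.0 = 76.77. Total P_a = 11.83+76.77 = 88.60 kN/m.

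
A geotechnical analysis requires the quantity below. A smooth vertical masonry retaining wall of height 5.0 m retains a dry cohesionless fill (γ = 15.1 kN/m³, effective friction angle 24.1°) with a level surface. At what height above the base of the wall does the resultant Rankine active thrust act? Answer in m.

K_a = 0.4201.
The pressure distribution is triangular, so the resultant acts at H/3 above the base = 5.0/3 = 1.667 m.

1.67 m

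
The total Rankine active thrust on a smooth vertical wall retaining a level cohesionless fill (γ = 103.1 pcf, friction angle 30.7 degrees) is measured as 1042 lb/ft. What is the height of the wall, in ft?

7.90 ft

K_a = 0.3240. P_a = ½ K_a γ H² ⇒ H = √(2P_a/(K_a γ)).
H = √(2×1042/(0.3240×103.1)) = 7.898 ft.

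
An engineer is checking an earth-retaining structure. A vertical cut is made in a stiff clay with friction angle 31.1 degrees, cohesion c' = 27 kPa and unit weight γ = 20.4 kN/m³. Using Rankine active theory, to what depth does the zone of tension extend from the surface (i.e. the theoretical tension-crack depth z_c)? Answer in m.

4.69 m

K_a = tan²(45° − 31.1°/2) = 0.3188; √K_a = 0.5646.
The active pressure is zero where K_a γ z = 2c√K_a, so z_c = 2c/(γ√K_a) = 2×27/(20.4×0.5646) = 4.688 m.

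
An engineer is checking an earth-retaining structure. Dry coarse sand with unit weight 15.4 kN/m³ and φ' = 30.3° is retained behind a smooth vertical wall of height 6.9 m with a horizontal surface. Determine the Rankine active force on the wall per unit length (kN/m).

121 kN/m

K_a = tan²(45° − φ/2) = 0.3293.
P_a = ½ K_a γ H² = 0.5 × 0.3293 × 15.4 × 6.9² = 120.7 kN/m.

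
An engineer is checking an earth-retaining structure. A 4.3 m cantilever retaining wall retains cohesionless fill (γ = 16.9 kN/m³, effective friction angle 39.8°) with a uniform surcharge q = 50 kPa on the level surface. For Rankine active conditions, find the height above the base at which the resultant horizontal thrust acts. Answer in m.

1.85 m

K_a = 0.2194.
Triangular part P₁ = ½K_aγH² = 34.28 at H/3 = 1.433 m; rectangular part P₂ = K_a q H = 47.18 at H/2 = 2.150 m.
ȳ = (P₁·1.433 + P₂·2.150)/(P₁+P₂) = 1.848 m.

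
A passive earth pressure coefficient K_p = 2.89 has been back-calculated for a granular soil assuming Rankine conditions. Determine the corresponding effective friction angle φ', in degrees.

29.1°

K_p = (1+sin φ)/(1−sin φ) ⇒ sin φ = (K_p − 1)/(K_p + 1) = 0.4859.
φ = arcsin(0.4859) = 29.07°.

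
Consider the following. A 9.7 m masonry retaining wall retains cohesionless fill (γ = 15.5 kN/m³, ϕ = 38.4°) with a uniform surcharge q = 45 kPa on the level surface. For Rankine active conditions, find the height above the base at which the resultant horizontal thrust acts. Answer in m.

3.84 m

K_a = 0.2337.
Triangular part P₁ = ½K_aγH² = 170.4 at H/3 = 3.233 m; rectangular part P₂ = K_a q H = 102.0 at H/2 = 4.850 m.
ȳ = (P₁·3.233 + P₂·4.850)/(P₁+P₂) = 3.839 m.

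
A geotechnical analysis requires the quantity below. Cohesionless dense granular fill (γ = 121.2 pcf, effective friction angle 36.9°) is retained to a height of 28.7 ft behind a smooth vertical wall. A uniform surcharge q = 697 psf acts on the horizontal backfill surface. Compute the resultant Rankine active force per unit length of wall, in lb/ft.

K_a = tan²(45° − φ/2) = 0.2497.
Soil triangle: ½ K_a γ H² = 0.5×0.2497×121.2×28.7² = 12460 lb/ft.
Surcharge rectangle: K_a q H = 0.2497×697×28.7 = 4994 lb/ft.
Total = 12460 + 4994 = 17460 lb/ft.

17500 lb/ft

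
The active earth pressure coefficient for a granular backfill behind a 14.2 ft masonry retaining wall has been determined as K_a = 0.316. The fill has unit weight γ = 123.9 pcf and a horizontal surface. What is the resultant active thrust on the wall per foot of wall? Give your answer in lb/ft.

3950 lb/ft

P = ½ K_a γ H² = 0.5 × 0.316 × 123.9 × 14.2² = 3947 lb/ft.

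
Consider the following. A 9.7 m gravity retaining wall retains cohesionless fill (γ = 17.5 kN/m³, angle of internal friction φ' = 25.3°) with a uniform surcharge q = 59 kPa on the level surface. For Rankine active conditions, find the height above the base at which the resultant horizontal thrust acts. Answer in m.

3.90 m

K_a = 0.4012.
Triangular part P₁ = ½K_aγH² = 330.3 at H/3 = 3.233 m; rectangular part P₂ = K_a q H = 229.6 at H/2 = 4.850 m.
ȳ = (P₁·3.233 + P₂·4.850)/(P₁+P₂) = 3.896 m.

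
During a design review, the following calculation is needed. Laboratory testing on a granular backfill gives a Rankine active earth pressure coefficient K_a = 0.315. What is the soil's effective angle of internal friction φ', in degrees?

K_a = tan²(45° − φ/2) ⇒ 45° − φ/2 = arctan(√0.315) = 29.30°.
φ = 2(45° − 29.30°) = 31.39°.

31.4°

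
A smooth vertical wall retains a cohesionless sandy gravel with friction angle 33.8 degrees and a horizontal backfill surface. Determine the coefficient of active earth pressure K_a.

0.285

K_a = (1 − sin φ)/(1 + sin φ) = (1 − sin 33.8°)/(1 + sin 33.8°) = 0.2851.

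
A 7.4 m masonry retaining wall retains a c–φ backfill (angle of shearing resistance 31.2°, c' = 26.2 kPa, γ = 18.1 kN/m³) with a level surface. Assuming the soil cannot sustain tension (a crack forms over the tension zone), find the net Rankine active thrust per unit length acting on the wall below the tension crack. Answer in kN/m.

K_a = 0.3175; √K_a = 0.5635.
Tension-crack depth z_c = 2c/(γ√K_a) = 2×26.2/(18.1×0.5635) = 5.138 m.
σ_a at base = K_a γ H − 2c√K_a = 0.3175×18.1×7.4 − 2×26.2×0.5635 = 13.00 kPa.
P_a = ½ × 13.00 × (H − z_c) = 0.5×13.00×2.262 = 14.70 kN/m.

14.7 kN/m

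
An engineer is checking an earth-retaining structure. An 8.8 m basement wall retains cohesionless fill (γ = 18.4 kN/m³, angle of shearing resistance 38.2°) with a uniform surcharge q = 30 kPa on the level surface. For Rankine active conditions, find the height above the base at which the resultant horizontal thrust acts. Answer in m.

K_a = 0.2358.
Triangular part P₁ = ½K_aγH² = 168.0 at H/3 = 2.933 m; rectangular part P₂ = K_a q H = 62.25 at H/2 = 4.400 m.
ȳ = (P₁·2.933 + P₂·4.400)/(P₁+P₂) = 3.330 m.

3.33 m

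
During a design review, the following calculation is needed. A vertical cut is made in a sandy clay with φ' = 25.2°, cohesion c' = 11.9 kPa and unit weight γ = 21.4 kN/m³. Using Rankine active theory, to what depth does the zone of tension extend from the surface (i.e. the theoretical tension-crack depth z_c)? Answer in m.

1.75 m

K_a = tan²(45° − 25.2°/2) = 0.4027; √K_a = 0.6346.
The active pressure is zero where K_a γ z = 2c√K_a, so z_c = 2c/(γ√K_a) = 2×11.9/(21.4×0.6346) = 1.752 m.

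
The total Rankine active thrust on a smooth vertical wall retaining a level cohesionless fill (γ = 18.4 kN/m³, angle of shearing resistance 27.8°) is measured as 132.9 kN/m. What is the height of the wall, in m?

K_a = 0.3639. P_a = ½ K_a γ H² ⇒ H = √(2P_a/(K_a γ)).
H = √(2×132.9/(0.3639×18.4)) = 6.301 m.

6.30 m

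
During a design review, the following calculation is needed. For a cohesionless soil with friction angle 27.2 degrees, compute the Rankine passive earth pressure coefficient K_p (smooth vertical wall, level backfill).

2.68

K_p = (1 + sin φ)/(1 − sin φ) = tan²(45° + 27.2°/2) = 2.684.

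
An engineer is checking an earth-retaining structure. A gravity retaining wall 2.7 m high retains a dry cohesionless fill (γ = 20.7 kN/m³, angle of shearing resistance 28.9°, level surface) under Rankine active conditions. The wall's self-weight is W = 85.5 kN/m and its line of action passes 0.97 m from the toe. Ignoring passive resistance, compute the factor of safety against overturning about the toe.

3.51

K_a = tan²(45° − 28.9°/2) = 0.3484.
P_a = ½K_aγH² = 0.5×0.3484×20.7×2.7² = 26.28 kN/m, acting at H/3 = 0.9000 m above the base.
Overturning moment M_o = P_a × H/3 = 26.28 × 0.9000 = 23.66.
Resisting moment M_r = W × 0.97 = 85.5 × 0.97 = 82.94.
FS_overturning = M_r/M_o = 82.94/23.66 = 3.506.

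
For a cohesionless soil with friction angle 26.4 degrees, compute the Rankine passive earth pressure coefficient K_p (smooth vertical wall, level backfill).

K_p = (1 + sin φ)/(1 − sin φ) = tan²(45° + 26.4°/2) = 2.601.

2.60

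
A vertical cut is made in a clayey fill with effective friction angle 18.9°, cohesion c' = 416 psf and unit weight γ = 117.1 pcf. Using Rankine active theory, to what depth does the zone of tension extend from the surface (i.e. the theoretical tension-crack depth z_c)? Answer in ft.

K_a = tan²(45° − 18.9°/2) = 0.5107; √K_a = 0.7146.
The active pressure is zero where K_a γ z = 2c√K_a, so z_c = 2c/(γ√K_a) = 2×416/(117.1×0.7146) = 9.943 ft.

9.94 ft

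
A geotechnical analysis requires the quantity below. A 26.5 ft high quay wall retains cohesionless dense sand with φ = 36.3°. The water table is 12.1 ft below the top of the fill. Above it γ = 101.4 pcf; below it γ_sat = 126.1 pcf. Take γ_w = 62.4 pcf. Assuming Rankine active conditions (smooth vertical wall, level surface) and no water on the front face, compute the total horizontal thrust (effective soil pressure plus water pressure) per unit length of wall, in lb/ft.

K_a = tan²(45° − φ/2) = 0.2563.
γ' = 126.1 − 62.4 = 63.70 pcf. Depth below WT = 14.4 ft.
σ'_h at WT = K_a γ d_w = 314.4 psf; at base = 314.4 + K_a γ' × 14.4 = 549.5 psf.
P₁ (0–12.1 ft) = ½×314.4×12.1 = 1902. P₂ (12.1–26.5 ft) = ½(314.4+549.5)×14.4 = 6220.
P_w = ½ γ_w h₂² = 0.5×62.4×14.4² = 6470. Total = 1902+6220+6470 = 14590 lb/ft.

14600 lb/ft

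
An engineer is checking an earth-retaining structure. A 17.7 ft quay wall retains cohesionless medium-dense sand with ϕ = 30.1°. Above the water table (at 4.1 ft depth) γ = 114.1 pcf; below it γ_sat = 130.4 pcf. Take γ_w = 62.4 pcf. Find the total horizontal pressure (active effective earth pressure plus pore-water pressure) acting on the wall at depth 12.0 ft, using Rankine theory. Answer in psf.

827 psf

K_a = (1 − sin φ)/(1 + sin φ) = 0.3320.
γ' = 130.4 − 62.4 = 68.00 pcf.
Effective vertical stress at 12.0 ft: σ'_v = 114.1×4.1 + 68.00×7.90 = 1005 psf.
σ'_h = K_a σ'_v = 0.3320 × 1005 = 333.7 psf; u = γ_w × 7.90 = 493.0 psf.
Total σ_h = 333.7 + 493.0 = 826.6 psf.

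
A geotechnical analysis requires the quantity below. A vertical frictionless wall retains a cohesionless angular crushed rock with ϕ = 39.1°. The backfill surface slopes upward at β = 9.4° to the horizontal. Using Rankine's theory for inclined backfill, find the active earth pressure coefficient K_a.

0.233

K_a = cos β · (cos β − √(cos²β − cos²φ)) / (cos β + √(cos²β − cos²φ)).
cos β = 0.9866, cos φ = 0.7760, √(cos²β − cos²φ) = 0.6092.
K_a = 0.9866 × (0.9866 − 0.6092)/(0.9866 + 0.6092) = 0.2333.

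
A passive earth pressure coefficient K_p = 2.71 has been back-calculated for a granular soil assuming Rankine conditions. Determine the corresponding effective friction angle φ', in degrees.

27.4°

K_p = (1+sin φ)/(1−sin φ) ⇒ sin φ = (K_p − 1)/(K_p + 1) = 0.4609.
φ = arcsin(0.4609) = 27.45°.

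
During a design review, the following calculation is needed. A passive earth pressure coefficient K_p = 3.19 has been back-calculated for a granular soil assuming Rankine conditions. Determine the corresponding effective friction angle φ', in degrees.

31.5°

K_p = (1+sin φ)/(1−sin φ) ⇒ sin φ = (K_p − 1)/(K_p + 1) = 0.5227.
φ = arcsin(0.5227) = 31.51°.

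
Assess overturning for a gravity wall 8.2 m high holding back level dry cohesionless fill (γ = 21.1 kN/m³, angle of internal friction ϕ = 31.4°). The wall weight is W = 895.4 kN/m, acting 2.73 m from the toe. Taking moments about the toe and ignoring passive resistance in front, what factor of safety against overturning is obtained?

K_a = tan²(45° − 31.4°/2) = 0.3149.
P_a = ½K_aγH² = 0.5×0.3149×21.1×8.2² = 223.4 kN/m, acting at H/3 = 2.733 m above the base.
Overturning moment M_o = P_a × H/3 = 223.4 × 2.733 = 610.6.
Resisting moment M_r = W × 2.73 = 895.4 × 2.73 = 2444.
FS_overturning = M_r/M_o = 2444/610.6 = 4.003.

4.00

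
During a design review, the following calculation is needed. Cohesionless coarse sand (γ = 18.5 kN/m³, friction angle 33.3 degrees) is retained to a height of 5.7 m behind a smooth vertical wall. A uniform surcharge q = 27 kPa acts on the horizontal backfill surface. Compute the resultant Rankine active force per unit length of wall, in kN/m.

K_a = tan²(45° − φ/2) = 0.2911.
Soil triangle: ½ K_a γ H² = 0.5×0.2911×18.5×5.7² = 87.50 kN/m.
Surcharge rectangle: K_a q H = 0.2911×27×5.7 = 44.81 kN/m.
Total = 87.50 + 44.81 = 132.3 kN/m.

132 kN/m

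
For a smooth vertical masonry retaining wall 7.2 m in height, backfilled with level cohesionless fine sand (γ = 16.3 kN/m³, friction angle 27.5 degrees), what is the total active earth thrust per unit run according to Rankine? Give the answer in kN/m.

156 kN/m

K_a = tan²(45° − φ/2) = 0.3682.
P_a = ½ K_a γ H² = 0.5 × 0.3682 × 16.3 × 7.2² = 155.6 kN/m.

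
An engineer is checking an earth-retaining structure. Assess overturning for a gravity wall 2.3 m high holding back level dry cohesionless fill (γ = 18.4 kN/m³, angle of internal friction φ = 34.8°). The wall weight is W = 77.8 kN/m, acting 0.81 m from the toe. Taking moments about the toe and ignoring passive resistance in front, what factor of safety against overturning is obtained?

K_a = tan²(45° − 34.8°/2) = 0.2733.
P_a = ½K_aγH² = 0.5×0.2733×18.4×2.3² = 13.30 kN/m, acting at H/3 = 0.7667 m above the base.
Overturning moment M_o = P_a × H/3 = 13.30 × 0.7667 = 10.20.
Resisting moment M_r = W × 0.81 = 77.8 × 0.81 = 63.02.
FS_overturning = M_r/M_o = 63.02/10.20 = 6.180.

6.18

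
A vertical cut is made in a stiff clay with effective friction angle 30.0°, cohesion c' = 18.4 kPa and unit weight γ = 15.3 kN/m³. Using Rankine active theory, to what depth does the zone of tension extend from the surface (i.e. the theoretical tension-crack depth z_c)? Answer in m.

K_a = tan²(45° − 30.0°/2) = 0.3333; √K_a = 0.5774.
The active pressure is zero where K_a γ z = 2c√K_a, so z_c = 2c/(γ√K_a) = 2×18.4/(15.3×0.5774) = 4.166 m.

4.17 m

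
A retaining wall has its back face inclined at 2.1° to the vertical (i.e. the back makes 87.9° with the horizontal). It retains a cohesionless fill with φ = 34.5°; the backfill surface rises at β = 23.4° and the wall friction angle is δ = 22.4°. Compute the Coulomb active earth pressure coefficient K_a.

0.380

K_a = sin²(α+φ) / [sin²α · sin(α−δ) · (1 + √{sin(φ+δ)sin(φ−β) / (sin(α−δ)sin(α+β))})²].
With α = 87.9°, φ = 34.5°, δ = 22.4°, β = 23.4°: K_a = 0.3803.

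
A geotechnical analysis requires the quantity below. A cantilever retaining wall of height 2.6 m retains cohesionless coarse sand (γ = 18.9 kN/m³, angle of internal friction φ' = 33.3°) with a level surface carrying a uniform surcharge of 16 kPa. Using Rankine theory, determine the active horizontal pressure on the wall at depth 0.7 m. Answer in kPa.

K_a = (1 − sin φ)/(1 + sin φ) = 0.2911.
σ_v = γz + q = 18.9 × 0.7 + 16 = 29.23 kPa.
σ_h = K_a σ_v = 0.2911 × 29.23 = 8.510 kPa.

8.51 kPa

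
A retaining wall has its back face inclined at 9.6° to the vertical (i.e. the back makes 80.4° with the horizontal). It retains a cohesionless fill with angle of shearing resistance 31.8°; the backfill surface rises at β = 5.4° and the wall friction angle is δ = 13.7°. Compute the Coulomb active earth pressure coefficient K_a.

0.381

K_a = sin²(α+φ) / [sin²α · sin(α−δ) · (1 + √{sin(φ+δ)sin(φ−β) / (sin(α−δ)sin(α+β))})²].
With α = 80.4°, φ = 31.8°, δ = 13.7°, β = 5.4°: K_a = 0.3805.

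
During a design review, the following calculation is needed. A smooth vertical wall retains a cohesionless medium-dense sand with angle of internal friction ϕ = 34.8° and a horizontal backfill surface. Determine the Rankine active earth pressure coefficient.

0.273

K_a = tan²(45° − φ/2) = tan²(27.60°) = 0.2733.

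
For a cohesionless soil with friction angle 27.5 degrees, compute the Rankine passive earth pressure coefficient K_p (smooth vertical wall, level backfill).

2.72

K_p = (1 + sin φ)/(1 − sin φ) = tan²(45° + 27.5°/2) = 2.716.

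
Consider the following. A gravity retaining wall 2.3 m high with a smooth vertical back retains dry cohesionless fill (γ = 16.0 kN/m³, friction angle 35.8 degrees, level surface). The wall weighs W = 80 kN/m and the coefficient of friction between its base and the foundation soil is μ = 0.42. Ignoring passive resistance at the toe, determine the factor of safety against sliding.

3.03

K_a = tan²(45° − 35.8°/2) = 0.2619.
P_a = ½K_aγH² = 0.5×0.2619×16.0×2.3² = 11.08 kN/m, acting at H/3 = 0.7667 m above the base.
FS_sliding = μW / P_a = 0.42×80 / 11.08 = 3.032.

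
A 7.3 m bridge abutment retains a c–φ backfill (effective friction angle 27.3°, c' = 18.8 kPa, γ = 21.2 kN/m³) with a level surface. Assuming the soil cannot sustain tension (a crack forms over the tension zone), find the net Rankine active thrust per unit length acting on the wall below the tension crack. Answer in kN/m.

75.8 kN/m

K_a = 0.3711; √K_a = 0.6092.
Tension-crack depth z_c = 2c/(γ√K_a) = 2×18.8/(21.2×0.6092) = 2.911 m.
σ_a at base = K_a γ H − 2c√K_a = 0.3711×21.2×7.3 − 2×18.8×0.6092 = 34.53 kPa.
P_a = ½ × 34.53 × (H − z_c) = 0.5×34.53×4.389 = 75.77 kN/m.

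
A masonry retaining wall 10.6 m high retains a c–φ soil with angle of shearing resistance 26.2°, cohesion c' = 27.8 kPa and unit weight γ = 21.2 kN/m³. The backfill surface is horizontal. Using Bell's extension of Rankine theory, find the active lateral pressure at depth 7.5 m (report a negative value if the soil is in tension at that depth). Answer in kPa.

27.0 kPa

K_a = (1 − sin φ)/(1 + sin φ) = 0.3874.
σ_a = K_a γ z − 2c√K_a = 0.3874×21.2×7.5 − 2×27.8×0.6224 = 26.99 kPa.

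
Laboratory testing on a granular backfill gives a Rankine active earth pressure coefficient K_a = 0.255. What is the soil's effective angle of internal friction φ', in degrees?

36.4°

K_a = tan²(45° − φ/2) ⇒ 45° − φ/2 = arctan(√0.255) = 26.79°.
φ = 2(45° − 26.79°) = 36.41°.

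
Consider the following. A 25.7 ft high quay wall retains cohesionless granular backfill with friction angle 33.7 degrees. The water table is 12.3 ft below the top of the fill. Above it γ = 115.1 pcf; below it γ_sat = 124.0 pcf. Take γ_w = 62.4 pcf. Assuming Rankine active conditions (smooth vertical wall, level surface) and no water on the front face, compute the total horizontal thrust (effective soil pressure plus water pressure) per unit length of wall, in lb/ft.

K_a = tan²(45° − φ/2) = 0.2863.
γ' = 124.0 − 62.4 = 61.60 pcf. Depth below WT = 13.4 ft.
σ'_h at WT = K_a γ d_w = 405.3 psf; at base = 405.3 + K_a γ' × 13.4 = 641.7 psf.
P₁ (0–12.3 ft) = ½×405.3×12.3 = 2493. P₂ (12.3–25.7 ft) = ½(405.3+641.7)×13.4 = 7015.
P_w = ½ γ_w h₂² = 0.5×62.4×13.4² = 5602. Total = 2493+7015+5602 = 15110 lb/ft.

15100 lb/ft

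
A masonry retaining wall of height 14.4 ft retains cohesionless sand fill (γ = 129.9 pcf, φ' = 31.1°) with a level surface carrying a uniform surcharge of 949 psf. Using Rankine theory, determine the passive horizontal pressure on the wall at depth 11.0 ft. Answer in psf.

K_p = (1 + sin φ)/(1 − sin φ) = 3.137.
σ_v = γz + q = 129.9 × 11.0 + 949 = 2378 psf.
σ_h = K_p σ_v = 3.137 × 2378 = 7459 psf.

7460 psf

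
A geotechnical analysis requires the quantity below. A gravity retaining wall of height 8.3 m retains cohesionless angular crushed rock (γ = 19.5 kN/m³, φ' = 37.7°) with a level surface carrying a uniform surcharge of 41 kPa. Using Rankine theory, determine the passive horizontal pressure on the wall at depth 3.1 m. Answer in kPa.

421 kPa

K_p = (1 + sin φ)/(1 − sin φ) = 4.148.
σ_v = γz + q = 19.5 × 3.1 + 41 = 101.5 kPa.
σ_h = K_p σ_v = 4.148 × 101.5 = 420.9 kPa.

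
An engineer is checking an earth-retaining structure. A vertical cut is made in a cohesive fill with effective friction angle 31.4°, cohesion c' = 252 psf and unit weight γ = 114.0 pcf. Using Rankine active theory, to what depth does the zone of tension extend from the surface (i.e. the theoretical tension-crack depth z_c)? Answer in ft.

7.88 ft

K_a = tan²(45° − 31.4°/2) = 0.3149; √K_a = 0.5612.
The active pressure is zero where K_a γ z = 2c√K_a, so z_c = 2c/(γ√K_a) = 2×252/(114.0×0.5612) = 7.878 ft.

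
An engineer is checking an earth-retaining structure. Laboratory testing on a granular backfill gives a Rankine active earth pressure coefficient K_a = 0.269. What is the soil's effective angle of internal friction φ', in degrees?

K_a = tan²(45° − φ/2) ⇒ 45° − φ/2 = arctan(√0.269) = 27.41°.
φ = 2(45° − 27.41°) = 35.17°.

35.2°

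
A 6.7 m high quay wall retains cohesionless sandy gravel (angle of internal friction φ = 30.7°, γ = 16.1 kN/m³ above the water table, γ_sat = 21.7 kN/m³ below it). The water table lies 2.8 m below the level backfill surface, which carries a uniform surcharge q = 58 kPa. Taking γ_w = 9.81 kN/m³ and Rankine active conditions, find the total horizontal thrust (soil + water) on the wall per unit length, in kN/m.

307 kN/m

K_a = tan²(45° − φ/2) = 0.3240.
γ' = 21.7 − 9.81 = 11.89 kN/m³. h₂ = H − d_w = 3.9 m.
σ'_h: at surface K_a·q = 18.79; at WT K_a(q+γd_w) = 33.40; at base K_a(q+γd_w+γ'h₂) = 48.43 kPa.
P₁ = ½(18.79+33.40)×2.8 = 73.07; P₂ = ½(33.40+48.43)×3.9 = 159.6; P_w = ½γ_w h₂² = 74.61.
Total = 73.07+159.6+74.61 = 307.2 kN/m.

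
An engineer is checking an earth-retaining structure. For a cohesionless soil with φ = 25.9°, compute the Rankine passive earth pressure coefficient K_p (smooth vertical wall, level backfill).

2.55

K_p = (1 + sin φ)/(1 − sin φ) = tan²(45° + 25.9°/2) = 2.551.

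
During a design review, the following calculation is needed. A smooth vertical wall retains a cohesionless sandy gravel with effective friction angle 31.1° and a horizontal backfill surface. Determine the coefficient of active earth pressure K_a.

K_a = (1 − sin φ)/(1 + sin φ) = (1 − sin 31.1°)/(1 + sin 31.1°) = 0.3188.

0.319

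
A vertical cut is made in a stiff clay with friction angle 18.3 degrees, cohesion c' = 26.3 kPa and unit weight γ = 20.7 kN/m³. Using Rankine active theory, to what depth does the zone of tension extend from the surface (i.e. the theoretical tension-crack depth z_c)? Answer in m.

3.52 m

K_a = tan²(45° − 18.3°/2) = 0.5221; √K_a = 0.7226.
The active pressure is zero where K_a γ z = 2c√K_a, so z_c = 2c/(γ√K_a) = 2×26.3/(20.7×0.7226) = 3.517 m.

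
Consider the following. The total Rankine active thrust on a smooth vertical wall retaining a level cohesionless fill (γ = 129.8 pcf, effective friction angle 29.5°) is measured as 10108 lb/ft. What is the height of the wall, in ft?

21.4 ft

K_a = 0.3401. P_a = ½ K_a γ H² ⇒ H = √(2P_a/(K_a γ)).
H = √(2×10108/(0.3401×129.8)) = 21.40 ft.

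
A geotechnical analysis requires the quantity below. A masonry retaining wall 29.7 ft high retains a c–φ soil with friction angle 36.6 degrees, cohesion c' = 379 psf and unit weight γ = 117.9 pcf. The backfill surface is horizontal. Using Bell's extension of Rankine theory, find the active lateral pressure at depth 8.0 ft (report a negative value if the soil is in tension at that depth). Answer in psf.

-143 psf

K_a = (1 − sin φ)/(1 + sin φ) = 0.2530.
σ_a = K_a γ z − 2c√K_a = 0.2530×117.9×8.0 − 2×379×0.5029 = -142.6 psf.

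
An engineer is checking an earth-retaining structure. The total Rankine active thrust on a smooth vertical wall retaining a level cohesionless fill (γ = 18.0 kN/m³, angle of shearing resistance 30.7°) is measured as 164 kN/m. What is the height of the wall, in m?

K_a = 0.3240. P_a = ½ K_a γ H² ⇒ H = √(2P_a/(K_a γ)).
H = √(2×164/(0.3240×18.0)) = 7.499 m.

7.50 m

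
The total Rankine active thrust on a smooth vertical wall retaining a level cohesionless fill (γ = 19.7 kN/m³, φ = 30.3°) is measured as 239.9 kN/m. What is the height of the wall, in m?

8.60 m

K_a = 0.3293. P_a = ½ K_a γ H² ⇒ H = √(2P_a/(K_a γ)).
H = √(2×239.9/(0.3293×19.7)) = 8.600 m.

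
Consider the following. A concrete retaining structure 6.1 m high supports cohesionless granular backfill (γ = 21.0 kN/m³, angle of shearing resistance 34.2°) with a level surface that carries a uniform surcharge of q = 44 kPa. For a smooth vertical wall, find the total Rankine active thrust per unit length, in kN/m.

K_a = tan²(45° − φ/2) = 0.2803.
Soil triangle: ½ K_a γ H² = 0.5×0.2803×21.0×6.1² = 109.5 kN/m.
Surcharge rectangle: K_a q H = 0.2803×44×6.1 = 75.24 kN/m.
Total = 109.5 + 75.24 = 184.8 kN/m.

185 kN/m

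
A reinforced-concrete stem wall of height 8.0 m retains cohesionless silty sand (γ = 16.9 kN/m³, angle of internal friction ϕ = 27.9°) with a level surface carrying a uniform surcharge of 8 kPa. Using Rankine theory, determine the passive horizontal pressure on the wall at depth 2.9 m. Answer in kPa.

K_p = (1 + sin φ)/(1 − sin φ) = 2.759.
σ_v = γz + q = 16.9 × 2.9 + 8 = 57.01 kPa.
σ_h = K_p σ_v = 2.759 × 57.01 = 157.3 kPa.

157 kPa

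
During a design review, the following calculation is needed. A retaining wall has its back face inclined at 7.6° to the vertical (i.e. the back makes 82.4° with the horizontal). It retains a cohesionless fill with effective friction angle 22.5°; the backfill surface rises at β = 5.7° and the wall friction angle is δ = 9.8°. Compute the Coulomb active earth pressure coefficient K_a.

0.506

K_a = sin²(α+φ) / [sin²α · sin(α−δ) · (1 + √{sin(φ+δ)sin(φ−β) / (sin(α−δ)sin(α+β))})²].
With α = 82.4°, φ = 22.5°, δ = 9.8°, β = 5.7°: K_a = 0.5065.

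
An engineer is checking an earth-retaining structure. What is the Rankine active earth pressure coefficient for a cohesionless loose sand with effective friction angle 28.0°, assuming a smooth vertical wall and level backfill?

0.361

K_a = (1 − sin φ)/(1 + sin φ) = (1 − sin 28.0°)/(1 + sin 28.0°) = 0.3610.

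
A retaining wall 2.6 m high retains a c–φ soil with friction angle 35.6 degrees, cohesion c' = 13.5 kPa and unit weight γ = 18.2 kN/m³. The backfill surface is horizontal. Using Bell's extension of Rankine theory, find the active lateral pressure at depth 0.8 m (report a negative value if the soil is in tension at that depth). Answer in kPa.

K_a = (1 − sin φ)/(1 + sin φ) = 0.2641.
σ_a = K_a γ z − 2c√K_a = 0.2641×18.2×0.8 − 2×13.5×0.5139 = -10.03 kPa.

-10.0 kPa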